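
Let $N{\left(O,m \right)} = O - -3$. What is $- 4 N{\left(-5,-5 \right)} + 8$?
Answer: $16$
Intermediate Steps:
$N{\left(O,m \right)} = 3 + O$ ($N{\left(O,m \right)} = O + 3 = 3 + O$)
$- 4 N{\left(-5,-5 \right)} + 8 = - 4 \left(3 - 5\right) + 8 = \left(-4\right) \left(-2\right) + 8 = 8 + 8 = 16$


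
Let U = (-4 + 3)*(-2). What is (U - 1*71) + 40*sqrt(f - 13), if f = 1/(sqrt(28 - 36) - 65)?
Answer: -69 + 40*sqrt(-233212902 - 8466*I*sqrt(2))/4233 ≈ -68.996 - 144.31*I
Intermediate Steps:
U = 2 (U = -1*(-2) = 2)
f = 1/(-65 + 2*I*sqrt(2)) (f = 1/(sqrt(-8) - 65) = 1/(2*I*sqrt(2) - 65) = 1/(-65 + 2*I*sqrt(2)) ≈ -0.015356 - 0.00066818*I)
(U - 1*71) + 40*sqrt(f - 13) = (2 - 1*71) + 40*sqrt((-65/4233 - 2*I*sqrt(2)/4233) - 13) = (2 - 71) + 40*sqrt(-55094/4233 - 2*I*sqrt(2)/4233) = -69 + 40*sqrt(-55094/4233 - 2*I*sqrt(2)/4233)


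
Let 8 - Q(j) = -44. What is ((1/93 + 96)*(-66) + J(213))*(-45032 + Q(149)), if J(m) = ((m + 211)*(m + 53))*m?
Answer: -33488343803720/31 ≈ -1.0803e+12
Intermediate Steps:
Q(j) = 52 (Q(j) = 8 - 1*(-44) = 8 + 44 = 52)
J(m) = m*(53 + m)*(211 + m) (J(m) = ((211 + m)*(53 + m))*m = ((53 + m)*(211 + m))*m = m*(53 + m)*(211 + m))
((1/93 + 96)*(-66) + J(213))*(-45032 + Q(149)) = ((1/93 + 96)*(-66) + 213*(11183 + 213² + 264*213))*(-45032 + 52) = ((1/93 + 96)*(-66) + 213*(11183 + 45369 + 56232))*(-44980) = ((8929/93)*(-66) + 213*112784)*(-44980) = (-196438/31 + 24022992)*(-44980) = (744516314/31)*(-44980) = -33488343803720/31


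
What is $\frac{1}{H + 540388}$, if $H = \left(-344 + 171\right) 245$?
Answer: $\frac{1}{498003} \approx 2.008 \cdot 10^{-6}$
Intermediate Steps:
$H = -42385$ ($H = \left(-173\right) 245 = -42385$)
$\frac{1}{H + 540388} = \frac{1}{-42385 + 540388} = \frac{1}{498003}$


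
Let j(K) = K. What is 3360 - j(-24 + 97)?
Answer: 3287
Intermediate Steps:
3360 - j(-24 + 97) = 3360 - (-24 + 97) = 3360 - 1*73 = 3360 - 73 = 3287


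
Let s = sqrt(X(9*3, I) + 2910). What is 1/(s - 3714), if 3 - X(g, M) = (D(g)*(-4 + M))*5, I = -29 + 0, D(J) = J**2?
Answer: -619/2278433 - sqrt(123198)/13670598 ≈ -0.00029735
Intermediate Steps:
I = -29
X(g, M) = 3 - 5*g**2*(-4 + M) (X(g, M) = 3 - g**2*(-4 + M)*5 = 3 - 5*g**2*(-4 + M))
s = sqrt(123198) (s = sqrt((3 + 20*(9*3)**2 - 5*(-29)*(9*3)**2) + 2910) = sqrt((3 + 20*27**2 - 5*(-29)*27**2) + 2910) = sqrt((3 + 20*729 - 5*(-29)*729) + 2910) = sqrt((3 + 14580 + 105705) + 2910) = sqrt(120288 + 2910) = sqrt(123198) ≈ 351.00)
1/(s - 3714) = 1/(sqrt(123198) - 3714) = 1/(-3714 + sqrt(123198))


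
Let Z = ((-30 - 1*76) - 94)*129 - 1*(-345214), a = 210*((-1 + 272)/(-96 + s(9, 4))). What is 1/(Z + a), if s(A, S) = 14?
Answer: 41/13067519 ≈ 3.1375e-6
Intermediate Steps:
a = -28455/41 (a = 210*((-1 + 272)/(-96 + 14)) = 210*(271/(-82)) = 210*(271*(-1/82)) = 210*(-271/82) = -28455/41 ≈ -694.02)
Z = 319414 (Z = ((-30 - 76) - 94)*129 + 345214 = (-106 - 94)*129 + 345214 = -200*129 + 345214 = -25800 + 345214 = 319414)
1/(Z + a) = 1/(319414 - 28455/41) = 1/(13067519/41) = 41/13067519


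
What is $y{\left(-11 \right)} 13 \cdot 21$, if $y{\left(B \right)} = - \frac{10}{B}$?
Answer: $\frac{2730}{11} \approx 248.18$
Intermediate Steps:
$y{\left(-11 \right)} 13 \cdot 21 = - \frac{10}{-11} \cdot 13 \cdot 21 = \left(-10\right) \left(- \frac{1}{11}\right) 273 = \frac{10}{11} \cdot 273 = \frac{2730}{11}$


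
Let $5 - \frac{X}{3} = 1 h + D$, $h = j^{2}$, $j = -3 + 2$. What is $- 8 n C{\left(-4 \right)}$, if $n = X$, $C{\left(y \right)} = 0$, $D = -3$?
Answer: $0$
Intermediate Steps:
$j = -1$
$h = 1$ ($h = \left(-1\right)^{2} = 1$)
$X = 21$ ($X = 15 - 3 \left(1 \cdot 1 - 3\right) = 15 - 3 \left(1 - 3\right) = 15 - -6 = 15 + 6 = 21$)
$n = 21$
$- 8 n C{\left(-4 \right)} = \left(-8\right) 21 \cdot 0 = \left(-168\right) 0 = 0$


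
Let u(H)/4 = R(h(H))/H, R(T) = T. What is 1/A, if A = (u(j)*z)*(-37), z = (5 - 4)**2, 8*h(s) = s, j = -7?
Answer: -2/37 ≈ -0.054054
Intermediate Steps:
h(s) = s/8
u(H) = 1/2 (u(H) = 4*((H/8)/H) = 4*(1/8) = 1/2)
z = 1 (z = 1**2 = 1)
A = -37/2 (A = ((1/2)*1)*(-37) = (1/2)*(-37) = -37/2 ≈ -18.500)
1/A = 1/(-37/2) = -2/37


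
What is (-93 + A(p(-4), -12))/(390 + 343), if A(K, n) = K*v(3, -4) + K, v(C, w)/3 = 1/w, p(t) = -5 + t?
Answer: -381/2932 ≈ -0.12995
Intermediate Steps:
v(C, w) = 3/w
A(K, n) = K/4 (A(K, n) = K*(3/(-4)) + K = K*(3*(-¼)) + K = K*(-¾) + K = -3*K/4 + K = K/4)
(-93 + A(p(-4), -12))/(390 + 343) = (-93 + (-5 - 4)/4)/(390 + 343) = (-93 + (¼)*(-9))/733 = (-93 - 9/4)*(1/733) = -381/4*1/733 = -381/2932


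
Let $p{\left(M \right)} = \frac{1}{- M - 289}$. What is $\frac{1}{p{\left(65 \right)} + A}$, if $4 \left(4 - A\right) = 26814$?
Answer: $- \frac{177}{1185812} \approx -0.00014926$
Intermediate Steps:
$A = - \frac{13399}{2}$ ($A = 4 - \frac{13407}{2} = - \frac{13399}{2} \approx -6699.5$)
$p{\left(M \right)} = \frac{1}{-289 - M}$
$\frac{1}{p{\left(65 \right)} + A} = \frac{1}{- \frac{1}{289 + 65} - \frac{13399}{2}} = \frac{1}{- \frac{1}{354} - \frac{13399}{2}} = \frac{1}{- \frac{1185812}{177}} = - \frac{177}{1185812}$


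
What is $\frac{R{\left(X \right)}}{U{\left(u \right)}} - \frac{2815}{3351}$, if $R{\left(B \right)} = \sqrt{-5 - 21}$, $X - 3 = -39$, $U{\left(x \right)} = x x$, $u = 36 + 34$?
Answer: $- \frac{2815}{3351} + \frac{i \sqrt{26}}{4900} \approx -0.84005 + 0.0010406 i$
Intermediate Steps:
$u = 70$
$U{\left(x \right)} = x^{2}$
$X = -36$ ($X = 3 - 39 = -36$)
$R{\left(B \right)} = i \sqrt{26}$ ($R{\left(B \right)} = \sqrt{-26} = i \sqrt{26}$)
$\frac{R{\left(X \right)}}{U{\left(u \right)}} - \frac{2815}{3351} = \frac{i \sqrt{26}}{70^{2}} - \frac{2815}{3351} = \frac{i \sqrt{26}}{4900} - \frac{2815}{3351} = - \frac{2815}{3351} + \frac{i \sqrt{26}}{4900}$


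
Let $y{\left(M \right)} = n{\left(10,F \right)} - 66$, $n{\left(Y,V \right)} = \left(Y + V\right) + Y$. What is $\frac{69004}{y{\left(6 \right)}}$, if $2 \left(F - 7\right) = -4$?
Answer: $- \frac{69004}{41} \approx -1683.0$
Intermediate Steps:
$F = 5$ ($F = 7 + \frac{1}{2} \left(-4\right) = 7 - 2 = 5$)
$n{\left(Y,V \right)} = V + 2 Y$ ($n{\left(Y,V \right)} = \left(V + Y\right) + Y = V + 2 Y$)
$y{\left(M \right)} = -41$ ($y{\left(M \right)} = \left(5 + 2 \cdot 10\right) - 66 = \left(5 + 20\right) - 66 = 25 - 66 = -41$)
$\frac{69004}{y{\left(6 \right)}} = \frac{69004}{-41} = 69004 \left(- \frac{1}{41}\right) = - \frac{69004}{41}$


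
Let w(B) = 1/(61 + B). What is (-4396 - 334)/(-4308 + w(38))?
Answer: 468270/426491 ≈ 1.0980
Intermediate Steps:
(-4396 - 334)/(-4308 + w(38)) = (-4396 - 334)/(-4308 + 1/(61 + 38)) = -4730/(-4308 + 1/99) = -4730/(-426491/99) = -4730*(-99/426491) = 468270/426491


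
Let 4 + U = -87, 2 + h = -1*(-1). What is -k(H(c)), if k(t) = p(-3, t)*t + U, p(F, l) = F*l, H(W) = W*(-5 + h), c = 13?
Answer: 18343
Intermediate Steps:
h = -1 (h = -2 - 1*(-1) = -2 + 1 = -1)
H(W) = -6*W (H(W) = W*(-5 - 1) = W*(-6) = -6*W)
U = -91 (U = -4 - 87 = -91)
k(t) = -91 - 3*t² (k(t) = (-3*t)*t - 91 = -3*t² - 91 = -91 - 3*t²)
-k(H(c)) = -(-91 - 3*(-6*13)²) = -(-91 - 3*(-78)²) = -(-91 - 3*6084) = -(-91 - 18252) = -1*(-18343) = 18343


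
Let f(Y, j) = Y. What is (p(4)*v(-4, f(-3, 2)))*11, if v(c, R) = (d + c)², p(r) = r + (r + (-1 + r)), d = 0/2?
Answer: 1936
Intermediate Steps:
d = 0 (d = 0*(½) = 0)
p(r) = -1 + 3*r (p(r) = r + (-1 + 2*r) = -1 + 3*r)
v(c, R) = c² (v(c, R) = (0 + c)² = c²)
(p(4)*v(-4, f(-3, 2)))*11 = ((-1 + 3*4)*(-4)²)*11 = ((-1 + 12)*16)*11 = (11*16)*11 = 176*11 = 1936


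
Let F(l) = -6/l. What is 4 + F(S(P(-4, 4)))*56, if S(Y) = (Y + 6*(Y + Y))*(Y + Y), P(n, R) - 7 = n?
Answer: 100/39 ≈ 2.5641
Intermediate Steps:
P(n, R) = 7 + n
S(Y) = 26*Y² (S(Y) = (Y + 6*(2*Y))*(2*Y) = (Y + 12*Y)*(2*Y) = (13*Y)*(2*Y) = 26*Y²)
4 + F(S(P(-4, 4)))*56 = 4 - 6*1/(26*(7 - 4)²)*56 = 4 - 6/(26*3²)*56 = 4 - 6/(26*9)*56 = 4 - 6/234*56 = 4 - 6*1/234*56 = 4 - 1/39*56 = 4 - 56/39 = 100/39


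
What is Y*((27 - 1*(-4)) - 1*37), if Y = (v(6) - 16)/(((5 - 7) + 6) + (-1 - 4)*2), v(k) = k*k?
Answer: 20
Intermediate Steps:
v(k) = k**2
Y = -10/3 (Y = (6**2 - 16)/(((5 - 7) + 6) + (-1 - 4)*2) = (36 - 16)/((-2 + 6) - 5*2) = 20/(4 - 10) = 20/(-6) = 20*(-1/6) = -10/3 ≈ -3.3333)
Y*((27 - 1*(-4)) - 1*37) = -10*((27 - 1*(-4)) - 1*37)/3 = -10*((27 + 4) - 37)/3 = -10*(31 - 37)/3 = -10/3*(-6) = 20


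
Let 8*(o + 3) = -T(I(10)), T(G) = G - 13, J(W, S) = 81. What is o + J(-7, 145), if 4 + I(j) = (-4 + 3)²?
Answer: 80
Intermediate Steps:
I(j) = -3 (I(j) = -4 + (-4 + 3)² = -4 + (-1)² = -4 + 1 = -3)
T(G) = -13 + G
o = -1 (o = -3 + (-(-13 - 3))/8 = -3 + (-1*(-16))/8 = -3 + (⅛)*16 = -3 + 2 = -1)
o + J(-7, 145) = -1 + 81 = 80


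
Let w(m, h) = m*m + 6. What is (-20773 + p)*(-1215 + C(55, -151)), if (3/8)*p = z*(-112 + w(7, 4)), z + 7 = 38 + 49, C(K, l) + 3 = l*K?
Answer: 313620959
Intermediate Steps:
C(K, l) = -3 + K*l (C(K, l) = -3 + l*K = -3 + K*l)
w(m, h) = 6 + m² (w(m, h) = m² + 6 = 6 + m²)
z = 80 (z = -7 + (38 + 49) = -7 + 87 = 80)
p = -12160 (p = 8*(80*(-112 + (6 + 7²)))/3 = 8*(80*(-112 + (6 + 49)))/3 = 8*(80*(-112 + 55))/3 = 8*(80*(-57))/3 = (8/3)*(-4560) = -12160)
(-20773 + p)*(-1215 + C(55, -151)) = (-20773 - 12160)*(-1215 + (-3 + 55*(-151))) = -32933*(-1215 + (-3 - 8305)) = -32933*(-1215 - 8308) = -32933*(-9523) = 313620959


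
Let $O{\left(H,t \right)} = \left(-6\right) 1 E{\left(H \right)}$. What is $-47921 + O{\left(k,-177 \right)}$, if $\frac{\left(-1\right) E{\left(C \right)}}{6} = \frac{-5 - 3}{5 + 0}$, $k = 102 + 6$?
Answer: $- \frac{239893}{5} \approx -47979.0$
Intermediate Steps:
$k = 108$
$E{\left(C \right)} = \frac{48}{5}$ ($E{\left(C \right)} = - 6 \frac{-5 - 3}{5 + 0} = - 6 \left(- \frac{8}{5}\right) = - 6 \left(\left(-8\right) \frac{1}{5}\right) = \left(-6\right) \left(- \frac{8}{5}\right) = \frac{48}{5}$)
$O{\left(H,t \right)} = - \frac{288}{5}$ ($O{\left(H,t \right)} = \left(-6\right) 1 \cdot \frac{48}{5} = \left(-6\right) \frac{48}{5} = - \frac{288}{5}$)
$-47921 + O{\left(k,-177 \right)} = -47921 - \frac{288}{5} = - \frac{239893}{5}$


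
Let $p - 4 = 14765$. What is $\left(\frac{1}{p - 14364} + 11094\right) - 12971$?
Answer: $- \frac{760184}{405} \approx -1877.0$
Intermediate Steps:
$p = 14769$ ($p = 4 + 14765 = 14769$)
$\left(\frac{1}{p - 14364} + 11094\right) - 12971 = \left(\frac{1}{14769 - 14364} + 11094\right) - 12971 = \left(\frac{1}{405} + 11094\right) - 12971 = \frac{4493071}{405} - 12971 = - \frac{760184}{405}$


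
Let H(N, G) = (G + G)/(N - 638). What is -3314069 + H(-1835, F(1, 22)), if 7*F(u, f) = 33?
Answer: -57369848525/17311 ≈ -3.3141e+6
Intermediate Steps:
F(u, f) = 33/7 (F(u, f) = (⅐)*33 = 33/7)
H(N, G) = 2*G/(-638 + N) (H(N, G) = (2*G)/(-638 + N) = 2*G/(-638 + N))
-3314069 + H(-1835, F(1, 22)) = -3314069 + 2*(33/7)/(-638 - 1835) = -3314069 + 2*(33/7)/(-2473) = -3314069 + 2*(33/7)*(-1/2473) = -3314069 - 66/17311 = -57369848525/17311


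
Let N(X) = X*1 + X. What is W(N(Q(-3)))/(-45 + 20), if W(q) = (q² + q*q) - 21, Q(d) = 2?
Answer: -11/25 ≈ -0.44000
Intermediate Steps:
N(X) = 2*X (N(X) = X + X = 2*X)
W(q) = -21 + 2*q² (W(q) = (q² + q²) - 21 = 2*q² - 21 = -21 + 2*q²)
W(N(Q(-3)))/(-45 + 20) = (-21 + 2*(2*2)²)/(-45 + 20) = (-21 + 2*4²)/(-25) = (-21 + 2*16)*(-1/25) = (-21 + 32)*(-1/25) = 11*(-1/25) = -11/25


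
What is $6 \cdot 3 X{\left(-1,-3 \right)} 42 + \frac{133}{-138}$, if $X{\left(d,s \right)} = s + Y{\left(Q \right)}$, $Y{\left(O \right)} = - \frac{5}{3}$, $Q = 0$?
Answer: $- \frac{486997}{138} \approx -3529.0$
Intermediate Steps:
$Y{\left(O \right)} = - \frac{5}{3}$ ($Y{\left(O \right)} = \left(-5\right) \frac{1}{3} = - \frac{5}{3}$)
$X{\left(d,s \right)} = - \frac{5}{3} + s$ ($X{\left(d,s \right)} = s - \frac{5}{3} = - \frac{5}{3} + s$)
$6 \cdot 3 X{\left(-1,-3 \right)} 42 + \frac{133}{-138} = 6 \cdot 3 \left(- \frac{5}{3} - 3\right) 42 + \frac{133}{-138} = 18 \left(- \frac{14}{3}\right) 42 + 133 \left(- \frac{1}{138}\right) = \left(-84\right) 42 - \frac{133}{138} = -3528 - \frac{133}{138} = - \frac{486997}{138}$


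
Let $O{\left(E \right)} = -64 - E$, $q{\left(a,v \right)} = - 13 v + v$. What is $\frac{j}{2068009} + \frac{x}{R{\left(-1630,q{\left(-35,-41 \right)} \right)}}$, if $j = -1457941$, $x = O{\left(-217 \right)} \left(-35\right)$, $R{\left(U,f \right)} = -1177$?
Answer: $\frac{9358191638}{2434046593} \approx 3.8447$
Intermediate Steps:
$q{\left(a,v \right)} = - 12 v$
$x = -5355$ ($x = \left(-64 - -217\right) \left(-35\right) = \left(-64 + 217\right) \left(-35\right) = 153 \left(-35\right) = -5355$)
$\frac{j}{2068009} + \frac{x}{R{\left(-1630,q{\left(-35,-41 \right)} \right)}} = - \frac{1457941}{2068009} - \frac{5355}{-1177} = \left(-1457941\right) \frac{1}{2068009} - - \frac{5355}{1177} = - \frac{1457941}{2068009} + \frac{5355}{1177} = \frac{9358191638}{2434046593}$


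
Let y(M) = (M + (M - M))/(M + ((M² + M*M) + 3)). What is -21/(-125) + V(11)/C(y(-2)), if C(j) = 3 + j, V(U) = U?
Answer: 516/125 ≈ 4.1280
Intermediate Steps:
y(M) = M/(3 + M + 2*M²) (y(M) = (M + 0)/(M + ((M² + M²) + 3)) = M/(M + (2*M² + 3)) = M/(M + (3 + 2*M²)) = M/(3 + M + 2*M²))
-21/(-125) + V(11)/C(y(-2)) = -21/(-125) + 11/(3 - 2/(3 - 2 + 2*(-2)²)) = -21*(-1/125) + 11/(3 - 2/(3 - 2 + 2*4)) = 21/125 + 11/(3 - 2/(3 - 2 + 8)) = 21/125 + 11/(3 - 2/9) = 21/125 + 11/(25/9) = 21/125 + 11*(9/25) = 21/125 + 99/25 = 516/125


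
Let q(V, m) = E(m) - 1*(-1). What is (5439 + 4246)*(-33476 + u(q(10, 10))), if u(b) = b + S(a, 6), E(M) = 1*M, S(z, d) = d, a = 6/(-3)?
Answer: -324050415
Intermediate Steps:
a = -2 (a = 6*(-⅓) = -2)
E(M) = M
q(V, m) = 1 + m (q(V, m) = m - 1*(-1) = m + 1 = 1 + m)
u(b) = 6 + b (u(b) = b + 6 = 6 + b)
(5439 + 4246)*(-33476 + u(q(10, 10))) = (5439 + 4246)*(-33476 + (6 + (1 + 10))) = 9685*(-33476 + (6 + 11)) = 9685*(-33476 + 17) = 9685*(-33459) = -324050415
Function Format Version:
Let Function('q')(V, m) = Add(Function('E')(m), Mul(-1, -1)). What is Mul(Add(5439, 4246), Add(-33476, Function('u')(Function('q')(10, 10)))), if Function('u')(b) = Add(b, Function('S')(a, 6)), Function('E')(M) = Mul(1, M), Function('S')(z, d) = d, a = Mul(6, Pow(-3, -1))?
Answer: -324050415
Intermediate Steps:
a = -2 (a = Mul(6, Rational(-1, 3)) = -2)
Function('E')(M) = M
Function('q')(V, m) = Add(1, m) (Function('q')(V, m) = Add(m, Mul(-1, -1)) = Add(m, 1) = Add(1, m))
Function('u')(b) = Add(6, b) (Function('u')(b) = Add(b, 6) = Add(6, b))
Mul(Add(5439, 4246), Add(-33476, Function('u')(Function('q')(10, 10)))) = Mul(Add(5439, 4246), Add(-33476, Add(6, Add(1, 10)))) = Mul(9685, Add(-33476, Add(6, 11))) = Mul(9685, Add(-33476, 17)) = Mul(9685, -33459) = -324050415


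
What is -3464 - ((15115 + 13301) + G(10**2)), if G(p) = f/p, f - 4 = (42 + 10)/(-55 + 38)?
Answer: -13549004/425 ≈ -31880.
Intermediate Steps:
f = 16/17 (f = 4 + (42 + 10)/(-55 + 38) = 4 + 52/(-17) = 4 + 52*(-1/17) = 4 - 52/17 = 16/17 ≈ 0.94118)
G(p) = 16/(17*p)
-3464 - ((15115 + 13301) + G(10**2)) = -3464 - ((15115 + 13301) + 16/(17*(10**2))) = -3464 - (28416 + (16/17)/100) = -3464 - (28416 + (16/17)*(1/100)) = -3464 - (28416 + 4/425) = -3464 - 1*12076804/425 = -3464 - 12076804/425 = -13549004/425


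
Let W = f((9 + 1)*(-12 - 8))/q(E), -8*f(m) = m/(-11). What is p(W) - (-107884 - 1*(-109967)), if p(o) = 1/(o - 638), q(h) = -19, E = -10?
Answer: -277699520/133317 ≈ -2083.0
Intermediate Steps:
f(m) = m/88 (f(m) = -m/(8*(-11)) = -m*(-1)/(8*11) = -(-1)*m/88 = m/88)
W = 25/209 (W = (((9 + 1)*(-12 - 8))/88)/(-19) = ((10*(-20))/88)*(-1/19) = ((1/88)*(-200))*(-1/19) = -25/11*(-1/19) = 25/209 ≈ 0.11962)
p(o) = 1/(-638 + o)
p(W) - (-107884 - 1*(-109967)) = 1/(-638 + 25/209) - (-107884 - 1*(-109967)) = 1/(-133317/209) - (-107884 + 109967) = -209/133317 - 1*2083 = -209/133317 - 2083 = -277699520/133317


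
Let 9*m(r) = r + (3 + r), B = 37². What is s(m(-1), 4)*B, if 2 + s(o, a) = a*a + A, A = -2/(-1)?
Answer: 21904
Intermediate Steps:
B = 1369
A = 2 (A = -2*(-1) = 2)
m(r) = ⅓ + 2*r/9 (m(r) = (r + (3 + r))/9 = (3 + 2*r)/9 = ⅓ + 2*r/9)
s(o, a) = a² (s(o, a) = -2 + (a*a + 2) = -2 + (a² + 2) = -2 + (2 + a²) = a²)
s(m(-1), 4)*B = 4²*1369 = 16*1369 = 21904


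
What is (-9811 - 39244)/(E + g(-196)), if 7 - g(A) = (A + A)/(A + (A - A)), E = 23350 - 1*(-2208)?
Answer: -49055/25563 ≈ -1.9190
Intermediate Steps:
E = 25558 (E = 23350 + 2208 = 25558)
g(A) = 5 (g(A) = 7 - (A + A)/(A + (A - A)) = 7 - 2*A/(A + 0) = 7 - 2*A/A = 7 - 1*2 = 7 - 2 = 5)
(-9811 - 39244)/(E + g(-196)) = (-9811 - 39244)/(25558 + 5) = -49055/25563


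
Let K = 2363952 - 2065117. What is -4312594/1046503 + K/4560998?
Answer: -1138647110871/280770475882 ≈ -4.0554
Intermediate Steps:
K = 298835
-4312594/1046503 + K/4560998 = -4312594/1046503 + 298835/4560998 = -4312594*1/1046503 + 298835*(1/4560998) = -253682/61559 + 298835/4560998 = -1138647110871/280770475882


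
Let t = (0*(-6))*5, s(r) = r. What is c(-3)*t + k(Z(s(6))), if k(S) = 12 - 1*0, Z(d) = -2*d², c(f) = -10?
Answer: 12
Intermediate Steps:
t = 0 (t = 0*5 = 0)
k(S) = 12 (k(S) = 12 + 0 = 12)
c(-3)*t + k(Z(s(6))) = -10*0 + 12 = 0 + 12 = 12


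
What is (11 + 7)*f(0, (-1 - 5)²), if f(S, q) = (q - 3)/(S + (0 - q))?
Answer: -33/2 ≈ -16.500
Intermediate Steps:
f(S, q) = (-3 + q)/(S - q)
(11 + 7)*f(0, (-1 - 5)²) = (11 + 7)*((-3 + (-1 - 5)²)/(0 - (-1 - 5)²)) = 18*((-3 + (-6)²)/(0 - 1*(-6)²)) = 18*((-3 + 36)/(0 - 1*36)) = 18*(33/(0 - 36)) = 18*(33/(-36)) = 18*(-1/36*33) = 18*(-11/12) = -33/2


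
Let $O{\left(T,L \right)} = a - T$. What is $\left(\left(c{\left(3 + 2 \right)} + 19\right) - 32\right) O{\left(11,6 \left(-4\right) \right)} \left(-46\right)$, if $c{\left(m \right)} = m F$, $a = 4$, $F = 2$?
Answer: $-966$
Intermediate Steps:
$c{\left(m \right)} = 2 m$ ($c{\left(m \right)} = m 2 = 2 m$)
$O{\left(T,L \right)} = 4 - T$
$\left(\left(c{\left(3 + 2 \right)} + 19\right) - 32\right) O{\left(11,6 \left(-4\right) \right)} \left(-46\right) = \left(\left(2 \left(3 + 2\right) + 19\right) - 32\right) \left(4 - 11\right) \left(-46\right) = \left(\left(2 \cdot 5 + 19\right) - 32\right) \left(4 - 11\right) \left(-46\right) = \left(\left(10 + 19\right) - 32\right) \left(-7\right) \left(-46\right) = \left(29 - 32\right) \left(-7\right) \left(-46\right) = \left(-3\right) \left(-7\right) \left(-46\right) = 21 \left(-46\right) = -966$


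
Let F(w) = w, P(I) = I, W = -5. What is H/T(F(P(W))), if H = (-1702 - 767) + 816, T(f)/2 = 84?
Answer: -551/56 ≈ -9.8393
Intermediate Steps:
T(f) = 168 (T(f) = 2*84 = 168)
H = -1653 (H = -2469 + 816 = -1653)
H/T(F(P(W))) = -1653/168 = -1653*1/168 = -551/56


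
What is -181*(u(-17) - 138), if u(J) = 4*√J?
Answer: 24978 - 724*I*√17 ≈ 24978.0 - 2985.1*I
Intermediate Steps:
-181*(u(-17) - 138) = -181*(4*√(-17) - 138) = -181*(4*(I*√17) - 138) = -181*(4*I*√17 - 138) = -181*(-138 + 4*I*√17) = 24978 - 724*I*√17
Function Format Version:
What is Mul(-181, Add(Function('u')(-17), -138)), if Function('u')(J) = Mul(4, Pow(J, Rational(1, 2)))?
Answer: Add(24978, Mul(-724, I, Pow(17, Rational(1, 2)))) ≈ Add(24978., Mul(-2985.1, I))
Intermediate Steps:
Mul(-181, Add(Function('u')(-17), -138)) = Mul(-181, Add(Mul(4, Pow(-17, Rational(1, 2))), -138)) = Mul(-181, Add(Mul(4, Mul(I, Pow(17, Rational(1, 2)))), -138)) = Mul(-181, Add(Mul(4, I, Pow(17, Rational(1, 2))), -138)) = Mul(-181, Add(-138, Mul(4, I, Pow(17, Rational(1, 2))))) = Add(24978, Mul(-724, I, Pow(17, Rational(1, 2))))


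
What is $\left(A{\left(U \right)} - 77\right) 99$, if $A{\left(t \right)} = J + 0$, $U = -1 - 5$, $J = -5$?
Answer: $-8118$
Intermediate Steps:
$U = -6$ ($U = -1 - 5 = -6$)
$A{\left(t \right)} = -5$ ($A{\left(t \right)} = -5 + 0 = -5$)
$\left(A{\left(U \right)} - 77\right) 99 = \left(-5 - 77\right) 99 = \left(-82\right) 99 = -8118$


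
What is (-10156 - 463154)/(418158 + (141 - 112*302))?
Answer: -94662/76895 ≈ -1.2311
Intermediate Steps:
(-10156 - 463154)/(418158 + (141 - 112*302)) = -473310/(418158 + (141 - 33824)) = -473310/(418158 - 33683) = -473310/384475 = -473310*1/384475 = -94662/76895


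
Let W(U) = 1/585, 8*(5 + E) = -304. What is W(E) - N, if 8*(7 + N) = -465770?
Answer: 136254109/2340 ≈ 58228.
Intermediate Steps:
N = -232913/4 (N = -7 + (⅛)*(-465770) = -7 - 232885/4 = -232913/4 ≈ -58228.)
E = -43 (E = -5 + (⅛)*(-304) = -5 - 38 = -43)
W(U) = 1/585
W(E) - N = 1/585 - 1*(-232913/4) = 1/585 + 232913/4 = 136254109/2340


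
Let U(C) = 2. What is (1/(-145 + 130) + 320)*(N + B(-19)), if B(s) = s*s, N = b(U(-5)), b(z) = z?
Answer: 580679/5 ≈ 1.1614e+5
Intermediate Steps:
N = 2
B(s) = s**2
(1/(-145 + 130) + 320)*(N + B(-19)) = (1/(-145 + 130) + 320)*(2 + (-19)**2) = (1/(-15) + 320)*(2 + 361) = (-1/15 + 320)*363 = (4799/15)*363 = 580679/5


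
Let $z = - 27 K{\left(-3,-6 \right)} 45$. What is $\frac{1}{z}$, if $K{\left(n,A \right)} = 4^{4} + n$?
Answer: $- \frac{1}{307395} \approx -3.2531 \cdot 10^{-6}$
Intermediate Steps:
$K{\left(n,A \right)} = 256 + n$
$z = -307395$ ($z = - 27 \left(256 - 3\right) 45 = \left(-27\right) 253 \cdot 45 = \left(-6831\right) 45 = -307395$)
$\frac{1}{z} = \frac{1}{-307395} = - \frac{1}{307395}$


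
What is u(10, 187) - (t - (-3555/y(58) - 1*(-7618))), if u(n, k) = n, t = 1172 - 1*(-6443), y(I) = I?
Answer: -2801/58 ≈ -48.293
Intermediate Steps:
t = 7615 (t = 1172 + 6443 = 7615)
u(10, 187) - (t - (-3555/y(58) - 1*(-7618))) = 10 - (7615 - (-3555/58 - 1*(-7618))) = 10 - (7615 - (-3555*1/58 + 7618)) = 10 - (7615 - (-3555/58 + 7618)) = 10 - (7615 - 1*438289/58) = 10 - (7615 - 438289/58) = 10 - 1*3381/58 = 10 - 3381/58 = -2801/58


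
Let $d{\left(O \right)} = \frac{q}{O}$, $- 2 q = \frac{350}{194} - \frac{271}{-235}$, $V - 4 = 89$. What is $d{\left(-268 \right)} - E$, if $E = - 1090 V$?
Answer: $\frac{309637722953}{3054530} \approx 1.0137 \cdot 10^{5}$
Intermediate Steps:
$V = 93$ ($V = 4 + 89 = 93$)
$E = -101370$ ($E = \left(-1090\right) 93 = -101370$)
$q = - \frac{33706}{22795}$ ($q = - \frac{\frac{350}{194} - \frac{271}{-235}}{2} = - \frac{350 \cdot \frac{1}{194} - - \frac{271}{235}}{2} = - \frac{\frac{175}{97} + \frac{271}{235}}{2} = \left(- \frac{1}{2}\right) \frac{67412}{22795} = - \frac{33706}{22795} \approx -1.4787$)
$d{\left(O \right)} = - \frac{33706}{22795 O}$
$d{\left(-268 \right)} - E = - \frac{33706}{22795 \left(-268\right)} - -101370 = \left(- \frac{33706}{22795}\right) \left(- \frac{1}{268}\right) + 101370 = \frac{16853}{3054530} + 101370 = \frac{309637722953}{3054530}$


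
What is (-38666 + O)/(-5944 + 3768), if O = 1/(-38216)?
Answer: 1477659857/83158016 ≈ 17.769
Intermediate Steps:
O = -1/38216 ≈ -2.6167e-5
(-38666 + O)/(-5944 + 3768) = (-38666 - 1/38216)/(-5944 + 3768) = -1477659857/38216/(-2176) = -1477659857/38216*(-1/2176) = 1477659857/83158016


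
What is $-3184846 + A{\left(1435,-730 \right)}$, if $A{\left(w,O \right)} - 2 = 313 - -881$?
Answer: $-3183650$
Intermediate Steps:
$A{\left(w,O \right)} = 1196$ ($A{\left(w,O \right)} = 2 + \left(313 - -881\right) = 2 + \left(313 + 881\right) = 2 + 1194 = 1196$)
$-3184846 + A{\left(1435,-730 \right)} = -3184846 + 1196 = -3183650$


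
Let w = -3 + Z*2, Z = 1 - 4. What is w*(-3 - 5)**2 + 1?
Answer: -575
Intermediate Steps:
Z = -3
w = -9 (w = -3 - 3*2 = -3 - 6 = -9)
w*(-3 - 5)**2 + 1 = -9*(-3 - 5)**2 + 1 = -9*(-8)**2 + 1 = -9*64 + 1 = -576 + 1 = -575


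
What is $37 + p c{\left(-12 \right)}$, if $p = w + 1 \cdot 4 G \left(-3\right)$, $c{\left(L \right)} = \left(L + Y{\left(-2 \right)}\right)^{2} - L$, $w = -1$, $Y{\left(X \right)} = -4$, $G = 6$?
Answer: $-19527$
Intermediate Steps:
$c{\left(L \right)} = \left(-4 + L\right)^{2} - L$ ($c{\left(L \right)} = \left(L - 4\right)^{2} - L = \left(-4 + L\right)^{2} - L$)
$p = -73$ ($p = -1 + 1 \cdot 4 \cdot 6 \left(-3\right) = -1 + 4 \cdot 6 \left(-3\right) = -1 + 24 \left(-3\right) = -1 - 72 = -73$)
$37 + p c{\left(-12 \right)} = 37 - 73 \left(\left(-4 - 12\right)^{2} - -12\right) = 37 - 73 \left(\left(-16\right)^{2} + 12\right) = 37 - 73 \left(256 + 12\right) = 37 - 19564 = -19527$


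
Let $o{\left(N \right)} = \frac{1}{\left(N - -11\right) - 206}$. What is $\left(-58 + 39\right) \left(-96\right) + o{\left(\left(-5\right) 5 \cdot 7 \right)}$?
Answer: $\frac{674879}{370} \approx 1824.0$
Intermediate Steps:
$o{\left(N \right)} = \frac{1}{-195 + N}$ ($o{\left(N \right)} = \frac{1}{\left(N + 11\right) - 206} = \frac{1}{\left(11 + N\right) - 206} = \frac{1}{-195 + N}$)
$\left(-58 + 39\right) \left(-96\right) + o{\left(\left(-5\right) 5 \cdot 7 \right)} = \left(-58 + 39\right) \left(-96\right) + \frac{1}{-195 + \left(-5\right) 5 \cdot 7} = \left(-19\right) \left(-96\right) + \frac{1}{-195 - 175} = 1824 + \frac{1}{-195 - 175} = 1824 + \frac{1}{-370} = 1824 - \frac{1}{370} = \frac{674879}{370}$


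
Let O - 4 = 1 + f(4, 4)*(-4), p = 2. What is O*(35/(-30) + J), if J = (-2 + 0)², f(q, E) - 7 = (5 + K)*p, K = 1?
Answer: -1207/6 ≈ -201.17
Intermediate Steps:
f(q, E) = 19 (f(q, E) = 7 + (5 + 1)*2 = 7 + 6*2 = 7 + 12 = 19)
O = -71 (O = 4 + (1 + 19*(-4)) = 4 + (1 - 76) = 4 - 75 = -71)
J = 4 (J = (-2)² = 4)
O*(35/(-30) + J) = -71*(35/(-30) + 4) = -71*(35*(-1/30) + 4) = -71*(-7/6 + 4) = -71*17/6 = -1207/6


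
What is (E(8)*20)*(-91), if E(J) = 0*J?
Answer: 0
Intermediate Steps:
E(J) = 0
(E(8)*20)*(-91) = (0*20)*(-91) = 0*(-91) = 0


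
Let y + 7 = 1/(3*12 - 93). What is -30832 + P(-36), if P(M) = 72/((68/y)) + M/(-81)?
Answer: -89648932/2907 ≈ -30839.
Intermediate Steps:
y = -400/57 (y = -7 + 1/(3*12 - 93) = -7 + 1/(36 - 93) = -7 + 1/(-57) = -7 - 1/57 = -400/57 ≈ -7.0175)
P(M) = -2400/323 - M/81 (P(M) = 72/((68/(-400/57))) + M/(-81) = 72/((68*(-57/400))) + M*(-1/81) = 72/(-969/100) - M/81 = 72*(-100/969) - M/81 = -2400/323 - M/81)
-30832 + P(-36) = -30832 + (-2400/323 - 1/81*(-36)) = -30832 + (-2400/323 + 4/9) = -30832 - 20308/2907 = -89648932/2907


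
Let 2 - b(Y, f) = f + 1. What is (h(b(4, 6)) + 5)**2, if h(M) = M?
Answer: 0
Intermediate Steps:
b(Y, f) = 1 - f (b(Y, f) = 2 - (f + 1) = 2 - (1 + f) = 2 + (-1 - f) = 1 - f)
(h(b(4, 6)) + 5)**2 = ((1 - 1*6) + 5)**2 = ((1 - 6) + 5)**2 = (-5 + 5)**2 = 0**2 = 0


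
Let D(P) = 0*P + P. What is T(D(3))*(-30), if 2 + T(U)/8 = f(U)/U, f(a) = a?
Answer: 240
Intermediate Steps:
D(P) = P (D(P) = 0 + P = P)
T(U) = -8 (T(U) = -16 + 8*(U/U) = -16 + 8*1 = -16 + 8 = -8)
T(D(3))*(-30) = -8*(-30) = 240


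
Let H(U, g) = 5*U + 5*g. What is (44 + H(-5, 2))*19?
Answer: 551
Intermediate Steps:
(44 + H(-5, 2))*19 = (44 + (5*(-5) + 5*2))*19 = (44 + (-25 + 10))*19 = (44 - 15)*19 = 29*19 = 551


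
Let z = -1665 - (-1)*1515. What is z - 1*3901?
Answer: -4051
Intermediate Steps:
z = -150 (z = -1665 - 1*(-1515) = -1665 + 1515 = -150)
z - 1*3901 = -150 - 1*3901 = -150 - 3901 = -4051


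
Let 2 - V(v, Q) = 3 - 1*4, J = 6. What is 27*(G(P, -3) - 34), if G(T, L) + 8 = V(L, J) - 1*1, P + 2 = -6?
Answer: -1080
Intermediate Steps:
P = -8 (P = -2 - 6 = -8)
V(v, Q) = 3 (V(v, Q) = 2 - (3 - 1*4) = 2 - (3 - 4) = 2 - 1*(-1) = 2 + 1 = 3)
G(T, L) = -6 (G(T, L) = -8 + (3 - 1*1) = -8 + (3 - 1) = -8 + 2 = -6)
27*(G(P, -3) - 34) = 27*(-6 - 34) = 27*(-40) = -1080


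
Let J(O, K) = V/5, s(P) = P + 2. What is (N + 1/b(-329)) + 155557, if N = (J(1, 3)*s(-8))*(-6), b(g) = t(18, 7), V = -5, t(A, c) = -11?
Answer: 1710730/11 ≈ 1.5552e+5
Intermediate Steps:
s(P) = 2 + P
J(O, K) = -1 (J(O, K) = -5/5 = -5*⅕ = -1)
b(g) = -11
N = -36 (N = -(2 - 8)*(-6) = -1*(-6)*(-6) = 6*(-6) = -36)
(N + 1/b(-329)) + 155557 = (-36 + 1/(-11)) + 155557 = (-36 - 1/11) + 155557 = -397/11 + 155557 = 1710730/11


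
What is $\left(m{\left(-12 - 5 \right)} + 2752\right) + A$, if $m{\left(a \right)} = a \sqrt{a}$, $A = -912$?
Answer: $1840 - 17 i \sqrt{17} \approx 1840.0 - 70.093 i$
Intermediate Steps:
$m{\left(a \right)} = a^{\frac{3}{2}}$
$\left(m{\left(-12 - 5 \right)} + 2752\right) + A = \left(\left(-12 - 5\right)^{\frac{3}{2}} + 2752\right) - 912 = \left(\left(-17\right)^{\frac{3}{2}} + 2752\right) - 912 = \left(- 17 i \sqrt{17} + 2752\right) - 912 = \left(2752 - 17 i \sqrt{17}\right) - 912 = 1840 - 17 i \sqrt{17}$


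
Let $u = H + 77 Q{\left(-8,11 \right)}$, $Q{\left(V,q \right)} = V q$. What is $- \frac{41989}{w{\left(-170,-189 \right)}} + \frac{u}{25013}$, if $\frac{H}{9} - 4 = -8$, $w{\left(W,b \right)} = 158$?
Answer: $- \frac{1051347153}{3952054} \approx -266.03$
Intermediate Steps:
$H = -36$ ($H = 36 + 9 \left(-8\right) = 36 - 72 = -36$)
$u = -6812$ ($u = -36 + 77 \left(\left(-8\right) 11\right) = -36 + 77 \left(-88\right) = -36 - 6776 = -6812$)
$- \frac{41989}{w{\left(-170,-189 \right)}} + \frac{u}{25013} = - \frac{41989}{158} - \frac{6812}{25013} = - \frac{1051347153}{3952054}$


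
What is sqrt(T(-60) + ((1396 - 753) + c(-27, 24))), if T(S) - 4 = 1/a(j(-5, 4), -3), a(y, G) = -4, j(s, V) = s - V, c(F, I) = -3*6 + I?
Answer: sqrt(2611)/2 ≈ 25.549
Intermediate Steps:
c(F, I) = -18 + I
T(S) = 15/4 (T(S) = 4 + 1/(-4) = 4 - 1/4 = 15/4)
sqrt(T(-60) + ((1396 - 753) + c(-27, 24))) = sqrt(15/4 + ((1396 - 753) + (-18 + 24))) = sqrt(15/4 + (643 + 6)) = sqrt(15/4 + 649) = sqrt(2611/4) = sqrt(2611)/2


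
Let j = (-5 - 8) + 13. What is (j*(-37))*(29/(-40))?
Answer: 0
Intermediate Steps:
j = 0 (j = -13 + 13 = 0)
(j*(-37))*(29/(-40)) = (0*(-37))*(29/(-40)) = 0*(29*(-1/40)) = 0*(-29/40) = 0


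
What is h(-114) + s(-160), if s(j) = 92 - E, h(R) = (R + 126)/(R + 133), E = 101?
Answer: -159/19 ≈ -8.3684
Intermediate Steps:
h(R) = (126 + R)/(133 + R)
s(j) = -9 (s(j) = 92 - 1*101 = 92 - 101 = -9)
h(-114) + s(-160) = (126 - 114)/(133 - 114) - 9 = 12/19 - 9 = -159/19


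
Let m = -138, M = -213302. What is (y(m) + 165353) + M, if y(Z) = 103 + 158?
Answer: -47688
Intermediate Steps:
y(Z) = 261
(y(m) + 165353) + M = (261 + 165353) - 213302 = 165614 - 213302 = -47688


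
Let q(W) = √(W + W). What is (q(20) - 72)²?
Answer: 5224 - 288*√10 ≈ 4313.3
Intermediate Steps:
q(W) = √2*√W (q(W) = √(2*W) = √2*√W)
(q(20) - 72)² = (√2*√20 - 72)² = (√2*(2*√5) - 72)² = (2*√10 - 72)² = (-72 + 2*√10)²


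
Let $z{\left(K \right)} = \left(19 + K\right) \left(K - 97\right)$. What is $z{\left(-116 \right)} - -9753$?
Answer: $30414$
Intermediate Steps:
$z{\left(K \right)} = \left(-97 + K\right) \left(19 + K\right)$ ($z{\left(K \right)} = \left(19 + K\right) \left(-97 + K\right) = \left(-97 + K\right) \left(19 + K\right)$)
$z{\left(-116 \right)} - -9753 = \left(-1843 + \left(-116\right)^{2} - -9048\right) - -9753 = \left(-1843 + 13456 + 9048\right) + 9753 = 20661 + 9753 = 30414$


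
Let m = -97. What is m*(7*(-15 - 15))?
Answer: 20370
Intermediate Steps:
m*(7*(-15 - 15)) = -679*(-15 - 15) = -679*(-30) = -97*(-210) = 20370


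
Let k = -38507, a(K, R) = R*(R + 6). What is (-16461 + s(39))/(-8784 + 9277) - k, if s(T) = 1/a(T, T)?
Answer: 33287944951/865215 ≈ 38474.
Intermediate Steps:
a(K, R) = R*(6 + R)
s(T) = 1/(T*(6 + T))
(-16461 + s(39))/(-8784 + 9277) - k = (-16461 + 1/(39*(6 + 39)))/(-8784 + 9277) - 1*(-38507) = (-16461 + (1/39)/45)/493 + 38507 = (-16461 + (1/39)*(1/45))*(1/493) + 38507 = (-16461 + 1/1755)*(1/493) + 38507 = -28889054/1755*1/493 + 38507 = -28889054/865215 + 38507 = 33287944951/865215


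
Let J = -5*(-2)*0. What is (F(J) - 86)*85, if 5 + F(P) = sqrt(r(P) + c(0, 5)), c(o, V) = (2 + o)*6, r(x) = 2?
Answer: -7735 + 85*sqrt(14) ≈ -7417.0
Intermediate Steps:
c(o, V) = 12 + 6*o
J = 0 (J = 10*0 = 0)
F(P) = -5 + sqrt(14) (F(P) = -5 + sqrt(2 + (12 + 6*0)) = -5 + sqrt(2 + (12 + 0)) = -5 + sqrt(2 + 12) = -5 + sqrt(14))
(F(J) - 86)*85 = ((-5 + sqrt(14)) - 86)*85 = (-91 + sqrt(14))*85 = -7735 + 85*sqrt(14)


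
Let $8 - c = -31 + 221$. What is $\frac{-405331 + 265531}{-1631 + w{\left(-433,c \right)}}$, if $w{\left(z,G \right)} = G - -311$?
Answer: $\frac{69900}{751} \approx 93.076$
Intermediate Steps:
$c = -182$ ($c = 8 - \left(-31 + 221\right) = 8 - 190 = -182$)
$w{\left(z,G \right)} = 311 + G$ ($w{\left(z,G \right)} = G + 311 = 311 + G$)
$\frac{-405331 + 265531}{-1631 + w{\left(-433,c \right)}} = \frac{-405331 + 265531}{-1631 + \left(311 - 182\right)} = - \frac{139800}{-1631 + 129} = - \frac{139800}{-1502} = \left(-139800\right) \left(- \frac{1}{1502}\right) = \frac{69900}{751}$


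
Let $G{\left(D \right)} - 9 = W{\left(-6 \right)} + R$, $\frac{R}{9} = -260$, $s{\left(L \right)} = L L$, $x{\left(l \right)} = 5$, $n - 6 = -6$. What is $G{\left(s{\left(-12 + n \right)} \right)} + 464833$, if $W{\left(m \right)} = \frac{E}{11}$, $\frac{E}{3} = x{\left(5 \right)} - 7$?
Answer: $\frac{5087516}{11} \approx 4.625 \cdot 10^{5}$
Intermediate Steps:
$n = 0$ ($n = 6 - 6 = 0$)
$s{\left(L \right)} = L^{2}$
$E = -6$ ($E = 3 \left(5 - 7\right) = 3 \left(-2\right) = -6$)
$R = -2340$ ($R = 9 \left(-260\right) = -2340$)
$W{\left(m \right)} = - \frac{6}{11}$
$G{\left(D \right)} = - \frac{25647}{11}$ ($G{\left(D \right)} = 9 - \frac{25746}{11} = - \frac{25647}{11}$)
$G{\left(s{\left(-12 + n \right)} \right)} + 464833 = - \frac{25647}{11} + 464833 = \frac{5087516}{11}$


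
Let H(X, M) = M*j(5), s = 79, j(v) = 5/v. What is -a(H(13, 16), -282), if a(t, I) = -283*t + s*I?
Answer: 26806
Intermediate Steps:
H(X, M) = M (H(X, M) = M*(5/5) = M*(5*(⅕)) = M*1 = M)
a(t, I) = -283*t + 79*I
-a(H(13, 16), -282) = -(-283*16 + 79*(-282)) = -(-4528 - 22278) = -1*(-26806) = 26806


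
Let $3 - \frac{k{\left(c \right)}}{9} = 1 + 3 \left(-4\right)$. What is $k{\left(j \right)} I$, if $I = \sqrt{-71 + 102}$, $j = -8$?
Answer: $126 \sqrt{31} \approx 701.54$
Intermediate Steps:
$I = \sqrt{31} \approx 5.5678$
$k{\left(c \right)} = 126$ ($k{\left(c \right)} = 27 - 9 \left(1 + 3 \left(-4\right)\right) = 27 - 9 \left(1 - 12\right) = 27 - -99 = 27 + 99 = 126$)
$k{\left(j \right)} I = 126 \sqrt{31}$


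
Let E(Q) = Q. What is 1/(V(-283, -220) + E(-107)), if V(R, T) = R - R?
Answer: -1/107 ≈ -0.0093458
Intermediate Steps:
V(R, T) = 0
1/(V(-283, -220) + E(-107)) = 1/(0 - 107) = 1/(-107) = -1/107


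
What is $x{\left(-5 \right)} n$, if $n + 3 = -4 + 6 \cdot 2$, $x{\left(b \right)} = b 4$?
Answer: $-100$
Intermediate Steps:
$x{\left(b \right)} = 4 b$
$n = 5$ ($n = -3 + \left(-4 + 6 \cdot 2\right) = -3 + \left(-4 + 12\right) = -3 + 8 = 5$)
$x{\left(-5 \right)} n = 4 \left(-5\right) 5 = \left(-20\right) 5 = -100$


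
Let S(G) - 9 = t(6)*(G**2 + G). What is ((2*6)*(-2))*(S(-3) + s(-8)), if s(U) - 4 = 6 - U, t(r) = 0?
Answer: -648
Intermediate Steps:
s(U) = 10 - U (s(U) = 4 + (6 - U) = 10 - U)
S(G) = 9 (S(G) = 9 + 0*(G**2 + G) = 9 + 0*(G + G**2) = 9 + 0 = 9)
((2*6)*(-2))*(S(-3) + s(-8)) = ((2*6)*(-2))*(9 + (10 - 1*(-8))) = (12*(-2))*(9 + (10 + 8)) = -24*(9 + 18) = -24*27 = -648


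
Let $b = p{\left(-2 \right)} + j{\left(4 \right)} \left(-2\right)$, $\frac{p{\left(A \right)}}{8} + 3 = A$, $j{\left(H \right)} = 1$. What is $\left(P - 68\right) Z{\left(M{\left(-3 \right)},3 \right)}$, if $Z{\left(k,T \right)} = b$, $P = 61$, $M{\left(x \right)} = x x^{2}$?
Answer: $294$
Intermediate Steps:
$p{\left(A \right)} = -24 + 8 A$
$M{\left(x \right)} = x^{3}$
$b = -42$ ($b = \left(-24 + 8 \left(-2\right)\right) + 1 \left(-2\right) = \left(-24 - 16\right) - 2 = -40 - 2 = -42$)
$Z{\left(k,T \right)} = -42$
$\left(P - 68\right) Z{\left(M{\left(-3 \right)},3 \right)} = \left(61 - 68\right) \left(-42\right) = \left(-7\right) \left(-42\right) = 294$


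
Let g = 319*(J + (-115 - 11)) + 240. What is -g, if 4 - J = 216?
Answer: 107582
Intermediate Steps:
J = -212 (J = 4 - 1*216 = 4 - 216 = -212)
g = -107582 (g = 319*(-212 + (-115 - 11)) + 240 = 319*(-212 - 126) + 240 = 319*(-338) + 240 = -107822 + 240 = -107582)
-g = -1*(-107582) = 107582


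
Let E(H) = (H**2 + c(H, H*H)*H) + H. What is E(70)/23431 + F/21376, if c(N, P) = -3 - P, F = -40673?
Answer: -8183227303/500861056 ≈ -16.338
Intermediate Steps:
E(H) = H + H**2 + H*(-3 - H**2) (E(H) = (H**2 + (-3 - H*H)*H) + H = (H**2 + (-3 - H**2)*H) + H = (H**2 + H*(-3 - H**2)) + H = H + H**2 + H*(-3 - H**2))
E(70)/23431 + F/21376 = (70*(-2 + 70 - 1*70**2))/23431 - 40673/21376 = (70*(-2 + 70 - 1*4900))*(1/23431) - 40673*1/21376 = (70*(-2 + 70 - 4900))*(1/23431) - 40673/21376 = (70*(-4832))*(1/23431) - 40673/21376 = -338240*1/23431 - 40673/21376 = -338240/23431 - 40673/21376 = -8183227303/500861056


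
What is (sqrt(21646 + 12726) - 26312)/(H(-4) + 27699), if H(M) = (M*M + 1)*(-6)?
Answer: -26312/27597 + 2*sqrt(8593)/27597 ≈ -0.94672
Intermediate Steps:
H(M) = -6 - 6*M**2 (H(M) = (M**2 + 1)*(-6) = (1 + M**2)*(-6) = -6 - 6*M**2)
(sqrt(21646 + 12726) - 26312)/(H(-4) + 27699) = (sqrt(21646 + 12726) - 26312)/((-6 - 6*(-4)**2) + 27699) = (sqrt(34372) - 26312)/((-6 - 6*16) + 27699) = (2*sqrt(8593) - 26312)/((-6 - 96) + 27699) = (-26312 + 2*sqrt(8593))/(-102 + 27699) = (-26312 + 2*sqrt(8593))/27597 = (-26312 + 2*sqrt(8593))*(1/27597) = -26312/27597 + 2*sqrt(8593)/27597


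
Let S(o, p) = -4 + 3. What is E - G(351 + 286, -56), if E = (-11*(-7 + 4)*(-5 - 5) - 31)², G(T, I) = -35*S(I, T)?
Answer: 130286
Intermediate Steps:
S(o, p) = -1
G(T, I) = 35 (G(T, I) = -35*(-1) = 35)
E = 130321 (E = (-(-33)*(-10) - 31)² = (-11*30 - 31)² = (-330 - 31)² = (-361)² = 130321)
E - G(351 + 286, -56) = 130321 - 1*35 = 130321 - 35 = 130286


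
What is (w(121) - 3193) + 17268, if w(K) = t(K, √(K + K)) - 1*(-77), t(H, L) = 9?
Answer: 14161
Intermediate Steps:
w(K) = 86 (w(K) = 9 - 1*(-77) = 9 + 77 = 86)
(w(121) - 3193) + 17268 = (86 - 3193) + 17268 = -3107 + 17268 = 14161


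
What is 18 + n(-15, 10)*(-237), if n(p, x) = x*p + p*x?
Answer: 71118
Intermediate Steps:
n(p, x) = 2*p*x (n(p, x) = p*x + p*x = 2*p*x)
18 + n(-15, 10)*(-237) = 18 + (2*(-15)*10)*(-237) = 18 - 300*(-237) = 18 + 71100 = 71118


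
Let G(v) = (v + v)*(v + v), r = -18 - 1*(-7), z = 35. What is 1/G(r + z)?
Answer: 1/2304 ≈ 0.00043403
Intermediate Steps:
r = -11 (r = -18 + 7 = -11)
G(v) = 4*v**2 (G(v) = (2*v)*(2*v) = 4*v**2)
1/G(r + z) = 1/(4*(-11 + 35)**2) = 1/(4*24**2) = 1/(4*576) = 1/2304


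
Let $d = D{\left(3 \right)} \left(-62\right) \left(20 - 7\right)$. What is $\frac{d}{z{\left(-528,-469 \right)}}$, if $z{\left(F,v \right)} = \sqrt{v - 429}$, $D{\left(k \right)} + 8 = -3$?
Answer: $- \frac{4433 i \sqrt{898}}{449} \approx - 295.86 i$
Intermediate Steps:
$D{\left(k \right)} = -11$ ($D{\left(k \right)} = -8 - 3 = -11$)
$z{\left(F,v \right)} = \sqrt{-429 + v}$
$d = 8866$ ($d = \left(-11\right) \left(-62\right) \left(20 - 7\right) = 682 \left(20 - 7\right) = 682 \cdot 13 = 8866$)
$\frac{d}{z{\left(-528,-469 \right)}} = \frac{8866}{\sqrt{-429 - 469}} = \frac{8866}{\sqrt{-898}} = \frac{8866}{i \sqrt{898}} = 8866 \left(- \frac{i \sqrt{898}}{898}\right) = - \frac{4433 i \sqrt{898}}{449}$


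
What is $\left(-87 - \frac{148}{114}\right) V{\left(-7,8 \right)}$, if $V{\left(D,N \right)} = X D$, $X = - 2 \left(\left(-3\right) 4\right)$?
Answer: $\frac{281848}{19} \approx 14834.0$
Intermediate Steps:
$X = 24$ ($X = \left(-2\right) \left(-12\right) = 24$)
$V{\left(D,N \right)} = 24 D$
$\left(-87 - \frac{148}{114}\right) V{\left(-7,8 \right)} = \left(-87 - \frac{148}{114}\right) 24 \left(-7\right) = \left(-87 - \frac{74}{57}\right) \left(-168\right) = \left(- \frac{5033}{57}\right) \left(-168\right) = \frac{281848}{19}$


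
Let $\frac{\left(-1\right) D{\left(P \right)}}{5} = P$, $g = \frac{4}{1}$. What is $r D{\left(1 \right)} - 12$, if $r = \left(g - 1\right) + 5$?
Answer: $-52$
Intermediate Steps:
$g = 4$ ($g = 4 \cdot 1 = 4$)
$D{\left(P \right)} = - 5 P$
$r = 8$ ($r = \left(4 - 1\right) + 5 = 3 + 5 = 8$)
$r D{\left(1 \right)} - 12 = 8 \left(\left(-5\right) 1\right) - 12 = 8 \left(-5\right) - 12 = -40 - 12 = -52$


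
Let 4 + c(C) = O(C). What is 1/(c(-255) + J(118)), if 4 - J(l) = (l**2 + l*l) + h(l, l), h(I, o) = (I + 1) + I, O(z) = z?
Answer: -1/28340 ≈ -3.5286e-5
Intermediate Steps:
c(C) = -4 + C
h(I, o) = 1 + 2*I (h(I, o) = (1 + I) + I = 1 + 2*I)
J(l) = 3 - 2*l - 2*l**2 (J(l) = 4 - ((l**2 + l*l) + (1 + 2*l)) = 4 - ((l**2 + l**2) + (1 + 2*l)) = 4 - (2*l**2 + (1 + 2*l)) = 4 - (1 + 2*l + 2*l**2) = 4 + (-1 - 2*l - 2*l**2) = 3 - 2*l - 2*l**2)
1/(c(-255) + J(118)) = 1/((-4 - 255) + (3 - 2*118 - 2*118**2)) = 1/(-259 + (3 - 236 - 2*13924)) = 1/(-259 + (3 - 236 - 27848)) = 1/(-259 - 28081) = 1/(-28340) = -1/28340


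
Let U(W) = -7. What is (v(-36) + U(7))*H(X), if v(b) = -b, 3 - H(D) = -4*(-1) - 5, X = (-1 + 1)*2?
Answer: 116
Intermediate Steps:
X = 0 (X = 0*2 = 0)
H(D) = 4 (H(D) = 3 - (-4*(-1) - 5) = 3 - (4 - 5) = 3 - 1*(-1) = 3 + 1 = 4)
(v(-36) + U(7))*H(X) = (-1*(-36) - 7)*4 = (36 - 7)*4 = 29*4 = 116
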